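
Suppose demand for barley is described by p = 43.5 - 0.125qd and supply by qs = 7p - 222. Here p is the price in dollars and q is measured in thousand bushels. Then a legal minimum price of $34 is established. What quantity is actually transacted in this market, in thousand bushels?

44

Rearranging demand gives qd = 348 - 8p. In a free market, 348 - 8p = 7p - 222 gives the equilibrium p* = 38, q* = 44.
Since 34 is below p* = 38, the floor does not bind and the free-market outcome prevails.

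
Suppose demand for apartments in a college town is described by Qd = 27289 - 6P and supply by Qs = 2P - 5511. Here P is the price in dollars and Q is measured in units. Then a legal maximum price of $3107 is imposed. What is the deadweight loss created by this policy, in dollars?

Equilibrium: 27289 - 6P = 2P - 5511, so 32800 = 8P and P* = 4100, Q* = 2689.
Since 3107 < 4100, the ceiling is binding.
At P = 3107: Qd = 27289 - 6·3107 = 8647 and Qs = 2·3107 - 5511 = 703.
Quantity traded falls to 703. At Q = 703 the demand price is (27289 - 703)/6 = 4431 and the supply price is (5511 + 703)/2 = 3107.
Deadweight loss = ½ · (4431 - 3107) · (2689 - 703) = ½ · 1324 · 1986 = 1314732.

1314732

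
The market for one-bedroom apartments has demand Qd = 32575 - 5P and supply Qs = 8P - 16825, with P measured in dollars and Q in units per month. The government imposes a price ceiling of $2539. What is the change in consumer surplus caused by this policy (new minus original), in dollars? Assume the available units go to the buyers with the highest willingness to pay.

-5779667.4

In a free market, 32575 - 5P = 8P - 16825 gives the equilibrium P* = 3800, Q* = 13575.
Since 2539 < 3800, the ceiling is binding.
At P = 2539: Qd = 32575 - 5·2539 = 19880 and Qs = 8·2539 - 16825 = 3487.
Consumer surplus without the control is ½ · (6515 - 3800) · 13575 = 18428062.5.
With the ceiling, 3487 units are sold at 2539 (assume they go to the highest-value buyers). The demand price at Q = 3487 is 5817.6, so CS = ½ · [(6515 - 2539) + (5817.6 - 2539)] · 3487 = 12648395.1.
Change in consumer surplus = 12648395.1 - 18428062.5 = -5779667.4.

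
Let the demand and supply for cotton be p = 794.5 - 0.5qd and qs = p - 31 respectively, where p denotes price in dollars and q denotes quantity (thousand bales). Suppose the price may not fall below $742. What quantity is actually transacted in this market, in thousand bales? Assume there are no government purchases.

105

Rearranging demand gives qd = 1589 - 2p. Without the control the market clears where 1589 - 2p = p - 31, i.e. p* = 540 and q* = 509.
The floor of 742 is above the equilibrium price 540, so it binds.
At p = 742: qd = 1589 - 2·742 = 105 and qs = 742 - 31 = 711.
The quantity actually transacted is the short side, demand: 105.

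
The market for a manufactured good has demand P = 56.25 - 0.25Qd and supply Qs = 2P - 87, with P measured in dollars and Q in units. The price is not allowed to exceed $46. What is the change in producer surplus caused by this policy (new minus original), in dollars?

-66

Rearranging demand gives Qd = 225 - 4P. In a free market, 225 - 4P = 2P - 87 gives the equilibrium P* = 52, Q* = 17.
Because the ceiling (46) lies below the market-clearing price, it is binding.
At P = 46: Qd = 225 - 4·46 = 41 and Qs = 2·46 - 87 = 5.
Producer surplus without the control is ½ · (52 - 43.5) · 17 = 72.25.
With the ceiling, producers sell 5 units at 46, so PS = ½ · (46 - 43.5) · 5 = 6.25.
Change in producer surplus = 6.25 - 72.25 = -66.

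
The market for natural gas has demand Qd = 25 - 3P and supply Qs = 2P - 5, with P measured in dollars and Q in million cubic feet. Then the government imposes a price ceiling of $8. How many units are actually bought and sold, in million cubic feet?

Without the control the market clears where 25 - 3P = 2P - 5, i.e. P* = 6 and Q* = 7.
The ceiling of 8 is above the equilibrium price 6, so it is not binding; the market clears at P* = 6, Q* = 7.

7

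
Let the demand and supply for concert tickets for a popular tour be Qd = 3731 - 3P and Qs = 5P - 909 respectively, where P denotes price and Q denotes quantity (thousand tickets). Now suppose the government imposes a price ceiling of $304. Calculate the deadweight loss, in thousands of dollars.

507840

In a free market, 3731 - 3P = 5P - 909 gives the equilibrium P* = 580, Q* = 1991.
The ceiling of 304 is below the equilibrium price 580, so it binds.
At P = 304: Qd = 3731 - 3·304 = 2819 and Qs = 5·304 - 909 = 611.
Quantity traded falls to 611. At Q = 611 the demand price is (3731 - 611)/3 = 1040 and the supply price is (909 + 611)/5 = 304.
Deadweight loss = ½ · (1040 - 304) · (1991 - 611) = ½ · 736 · 1380 = 507840.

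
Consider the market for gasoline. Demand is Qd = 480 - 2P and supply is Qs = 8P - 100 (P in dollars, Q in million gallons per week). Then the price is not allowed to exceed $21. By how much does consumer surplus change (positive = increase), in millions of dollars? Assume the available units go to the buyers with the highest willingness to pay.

Setting quantity demanded equal to quantity supplied, 480 - 2P = 8P - 100, gives P* = 58 and Q* = 364.
The ceiling of 21 is below the equilibrium price 58, so it binds.
At P = 21: Qd = 480 - 2·21 = 438 and Qs = 8·21 - 100 = 68.
Consumer surplus without the control is ½ · (240 - 58) · 364 = 33124.
With the ceiling, 68 units are sold at 21 (assume they go to the highest-value buyers). The demand price at Q = 68 is 206, so CS = ½ · [(240 - 21) + (206 - 21)] · 68 = 13736.
Change in consumer surplus = 13736 - 33124 = -19388.

-19388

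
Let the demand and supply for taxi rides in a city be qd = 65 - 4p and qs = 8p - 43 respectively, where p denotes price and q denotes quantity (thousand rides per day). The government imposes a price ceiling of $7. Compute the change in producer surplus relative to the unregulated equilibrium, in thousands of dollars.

Without the control the market clears where 65 - 4p = 8p - 43, i.e. p* = 9 and q* = 29.
The ceiling of 7 is below the equilibrium price 9, so it binds.
At p = 7: qd = 65 - 4·7 = 37 and qs = 8·7 - 43 = 13.
Producer surplus without the control is ½ · (9 - 5.375) · 29 = 52.5625.
With the ceiling, producers sell 13 units at 7, so PS = ½ · (7 - 5.375) · 13 = 10.5625.
Change in producer surplus = 10.5625 - 52.5625 = -42.

-42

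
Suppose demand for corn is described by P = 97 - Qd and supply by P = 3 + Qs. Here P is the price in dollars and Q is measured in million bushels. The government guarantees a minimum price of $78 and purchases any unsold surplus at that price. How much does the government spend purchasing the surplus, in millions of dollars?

4368

Rearranging demand gives Qd = 97 - P; rearranging supply gives Qs = P - 3. Without the control the market clears where 97 - P = P - 3, i.e. P* = 50 and Q* = 47.
The floor of 78 is above the equilibrium price 50, so it binds.
At P = 78: Qd = 97 - 78 = 19 and Qs = 78 - 3 = 75.
Surplus = Qs - Qd = 56.
Government expenditure = surplus × support price = 56 × 78 = 4368.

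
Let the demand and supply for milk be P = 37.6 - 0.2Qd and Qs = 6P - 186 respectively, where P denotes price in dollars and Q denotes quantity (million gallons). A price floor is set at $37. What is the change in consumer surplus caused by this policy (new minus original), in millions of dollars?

-31.5

Rearranging demand gives Qd = 188 - 5P. Without the control the market clears where 188 - 5P = 6P - 186, i.e. P* = 34 and Q* = 18.
The floor of 37 is above the equilibrium price 34, so it binds.
At P = 37: Qd = 188 - 5·37 = 3 and Qs = 6·37 - 186 = 36.
Consumer surplus without the control is ½ · (37.6 - 34) · 18 = 32.4.
With the floor, consumers buy 3 units at 37, so CS = ½ · (37.6 - 37) · 3 = 0.9.
Change in consumer surplus = 0.9 - 32.4 = -31.5.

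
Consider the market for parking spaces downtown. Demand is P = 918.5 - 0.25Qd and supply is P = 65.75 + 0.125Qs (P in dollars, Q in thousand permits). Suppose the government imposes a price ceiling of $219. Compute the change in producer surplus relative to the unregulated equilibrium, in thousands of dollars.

-229250

Rearranging demand gives Qd = 3674 - 4P; rearranging supply gives Qs = 8P - 526. Equilibrium: 3674 - 4P = 8P - 526, so 4200 = 12P and P* = 350, Q* = 2274.
Because the ceiling (219) lies below the market-clearing price, it is binding.
At P = 219: Qd = 3674 - 4·219 = 2798 and Qs = 8·219 - 526 = 1226.
Producer surplus without the control is ½ · (350 - 65.75) · 2274 = 323192.25.
With the ceiling, producers sell 1226 units at 219, so PS = ½ · (219 - 65.75) · 1226 = 93942.25.
Change in producer surplus = 93942.25 - 323192.25 = -229250.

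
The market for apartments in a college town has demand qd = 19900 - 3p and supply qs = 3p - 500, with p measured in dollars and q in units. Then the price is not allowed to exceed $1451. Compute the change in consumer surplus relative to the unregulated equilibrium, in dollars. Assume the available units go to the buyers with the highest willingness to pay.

1811595.5

Equilibrium: 19900 - 3p = 3p - 500, so 20400 = 6p and p* = 3400, q* = 9700.
Because the ceiling (1451) lies below the market-clearing price, it is binding.
At p = 1451: qd = 19900 - 3·1451 = 15547 and qs = 3·1451 - 500 = 3853.
Consumer surplus without the control is ½ · (19900/3 - 3400) · 9700 = 47045000/3.
With the ceiling, 3853 units are sold at 1451 (assume they go to the highest-value buyers). The demand price at q = 3853 is 5349, so CS = ½ · [(19900/3 - 1451) + (5349 - 1451)] · 3853 = 104959573/6.
Change in consumer surplus = 104959573/6 - 47045000/3 = 1811595.5.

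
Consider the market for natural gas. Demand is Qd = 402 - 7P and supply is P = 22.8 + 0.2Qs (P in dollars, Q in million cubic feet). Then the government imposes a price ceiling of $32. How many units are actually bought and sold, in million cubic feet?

Rearranging supply gives Qs = 5P - 114. In a free market, 402 - 7P = 5P - 114 gives the equilibrium P* = 43, Q* = 101.
Because the ceiling (32) lies below the market-clearing price, it is binding.
At P = 32: Qd = 402 - 7·32 = 178 and Qs = 5·32 - 114 = 46.
The quantity actually transacted is the short side, supply: 46.

46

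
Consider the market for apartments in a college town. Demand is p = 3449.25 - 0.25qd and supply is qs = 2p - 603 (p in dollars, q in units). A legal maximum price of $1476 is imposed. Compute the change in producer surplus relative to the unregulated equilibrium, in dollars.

-3024252

Rearranging demand gives qd = 13797 - 4p. Without the control the market clears where 13797 - 4p = 2p - 603, i.e. p* = 2400 and q* = 4197.
The ceiling of 1476 is below the equilibrium price 2400, so it binds.
At p = 1476: qd = 13797 - 4·1476 = 7893 and qs = 2·1476 - 603 = 2349.
Producer surplus without the control is ½ · (2400 - 301.5) · 4197 = 4403702.25.
With the ceiling, producers sell 2349 units at 1476, so PS = ½ · (1476 - 301.5) · 2349 = 1379450.25.
Change in producer surplus = 1379450.25 - 4403702.25 = -3024252.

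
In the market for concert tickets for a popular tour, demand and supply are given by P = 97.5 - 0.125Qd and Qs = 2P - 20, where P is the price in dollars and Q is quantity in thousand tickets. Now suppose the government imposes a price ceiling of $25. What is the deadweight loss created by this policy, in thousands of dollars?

3781.25

Rearranging demand gives Qd = 780 - 8P. Without the control the market clears where 780 - 8P = 2P - 20, i.e. P* = 80 and Q* = 140.
Because the ceiling (25) lies below the market-clearing price, it is binding.
At P = 25: Qd = 780 - 8·25 = 580 and Qs = 2·25 - 20 = 30.
Quantity traded falls to 30. At Q = 30 the demand price is (780 - 30)/8 = 93.75 and the supply price is (20 + 30)/2 = 25.
Deadweight loss = ½ · (93.75 - 25) · (140 - 30) = ½ · 68.75 · 110 = 3781.25.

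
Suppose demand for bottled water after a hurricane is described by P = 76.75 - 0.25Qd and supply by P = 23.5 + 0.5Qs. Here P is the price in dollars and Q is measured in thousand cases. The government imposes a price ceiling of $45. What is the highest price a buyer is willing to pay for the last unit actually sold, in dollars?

Rearranging demand gives Qd = 307 - 4P; rearranging supply gives Qs = 2P - 47. In a free market, 307 - 4P = 2P - 47 gives the equilibrium P* = 59, Q* = 71.
Because the ceiling (45) lies below the market-clearing price, it is binding.
At P = 45: Qd = 307 - 4·45 = 127 and Qs = 2·45 - 47 = 43.
Only 43 units reach the market. On the demand curve, the marginal buyer's willingness to pay at Q = 43 is (307 - 43)/4 = 66.

66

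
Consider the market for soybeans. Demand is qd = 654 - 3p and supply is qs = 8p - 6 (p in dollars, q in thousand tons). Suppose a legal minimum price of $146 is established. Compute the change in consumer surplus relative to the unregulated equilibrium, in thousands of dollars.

-29670

Setting quantity demanded equal to quantity supplied, 654 - 3p = 8p - 6, gives p* = 60 and q* = 474.
Because the floor (146) lies above the market-clearing price, it is binding.
At p = 146: qd = 654 - 3·146 = 216 and qs = 8·146 - 6 = 1162.
Consumer surplus without the control is ½ · (218 - 60) · 474 = 37446.
With the floor, consumers buy 216 units at 146, so CS = ½ · (218 - 146) · 216 = 7776.
Change in consumer surplus = 7776 - 37446 = -29670.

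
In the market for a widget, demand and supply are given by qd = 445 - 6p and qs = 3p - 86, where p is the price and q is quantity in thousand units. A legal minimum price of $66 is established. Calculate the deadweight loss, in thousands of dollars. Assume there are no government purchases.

Equilibrium: 445 - 6p = 3p - 86, so 531 = 9p and p* = 59, q* = 91.
Since 66 > 59, the floor is binding.
At p = 66: qd = 445 - 6·66 = 49 and qs = 3·66 - 86 = 112.
Quantity traded falls to 49. At q = 49 the demand price is (445 - 49)/6 = 66 and the supply price is (86 + 49)/3 = 45.
Deadweight loss = ½ · (66 - 45) · (91 - 49) = ½ · 21 · 42 = 441.

441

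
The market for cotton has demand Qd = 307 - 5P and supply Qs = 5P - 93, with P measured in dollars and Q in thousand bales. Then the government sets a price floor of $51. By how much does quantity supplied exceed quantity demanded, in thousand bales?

110

In a free market, 307 - 5P = 5P - 93 gives the equilibrium P* = 40, Q* = 107.
Since 51 > 40, the floor is binding.
At P = 51: Qd = 307 - 5·51 = 52 and Qs = 5·51 - 93 = 162.
Surplus = Qs - Qd = 162 - 52 = 110.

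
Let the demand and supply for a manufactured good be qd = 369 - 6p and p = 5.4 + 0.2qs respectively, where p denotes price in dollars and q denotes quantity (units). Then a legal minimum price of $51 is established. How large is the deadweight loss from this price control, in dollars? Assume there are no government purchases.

Rearranging supply gives qs = 5p - 27. In a free market, 369 - 6p = 5p - 27 gives the equilibrium p* = 36, q* = 153.
The floor of 51 is above the equilibrium price 36, so it binds.
At p = 51: qd = 369 - 6·51 = 63 and qs = 5·51 - 27 = 228.
Quantity traded falls to 63. At q = 63 the demand price is (369 - 63)/6 = 51 and the supply price is (27 + 63)/5 = 18.
Deadweight loss = ½ · (51 - 18) · (153 - 63) = ½ · 33 · 90 = 1485.

1485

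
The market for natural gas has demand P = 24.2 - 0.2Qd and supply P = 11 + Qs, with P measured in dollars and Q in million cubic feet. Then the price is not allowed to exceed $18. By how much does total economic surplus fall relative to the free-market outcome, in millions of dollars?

Rearranging demand gives Qd = 121 - 5P; rearranging supply gives Qs = P - 11. Setting quantity demanded equal to quantity supplied, 121 - 5P = P - 11, gives P* = 22 and Q* = 11.
The ceiling of 18 is below the equilibrium price 22, so it binds.
At P = 18: Qd = 121 - 5·18 = 31 and Qs = 18 - 11 = 7.
Quantity traded falls to 7. At Q = 7 the demand price is (121 - 7)/5 = 22.8 and the supply price is 11 + 7 = 18.
Deadweight loss = ½ · (22.8 - 18) · (11 - 7) = ½ · 4.8 · 4 = 9.6.

9.6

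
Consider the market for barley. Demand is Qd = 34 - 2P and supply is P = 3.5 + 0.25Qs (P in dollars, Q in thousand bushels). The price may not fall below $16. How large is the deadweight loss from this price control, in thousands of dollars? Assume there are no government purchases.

96

Rearranging supply gives Qs = 4P - 14. Without the control the market clears where 34 - 2P = 4P - 14, i.e. P* = 8 and Q* = 18.
Since 16 > 8, the floor is binding.
At P = 16: Qd = 34 - 2·16 = 2 and Qs = 4·16 - 14 = 50.
Quantity traded falls to 2. At Q = 2 the demand price is (34 - 2)/2 = 16 and the supply price is (14 + 2)/4 = 4.
Deadweight loss = ½ · (16 - 4) · (18 - 2) = ½ · 12 · 16 = 96.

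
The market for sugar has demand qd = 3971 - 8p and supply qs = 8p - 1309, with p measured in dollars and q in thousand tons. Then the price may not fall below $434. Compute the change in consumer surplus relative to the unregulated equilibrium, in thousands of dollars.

-95160

Setting quantity demanded equal to quantity supplied, 3971 - 8p = 8p - 1309, gives p* = 330 and q* = 1331.
Because the floor (434) lies above the market-clearing price, it is binding.
At p = 434: qd = 3971 - 8·434 = 499 and qs = 8·434 - 1309 = 2163.
Consumer surplus without the control is ½ · (496.375 - 330) · 1331 = 110722.5625.
With the floor, consumers buy 499 units at 434, so CS = ½ · (496.375 - 434) · 499 = 15562.5625.
Change in consumer surplus = 15562.5625 - 110722.5625 = -95160.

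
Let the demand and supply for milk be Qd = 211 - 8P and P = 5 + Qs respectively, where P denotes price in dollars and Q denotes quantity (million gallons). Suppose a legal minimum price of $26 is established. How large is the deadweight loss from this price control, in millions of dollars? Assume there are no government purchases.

144

Rearranging supply gives Qs = P - 5. Without the control the market clears where 211 - 8P = P - 5, i.e. P* = 24 and Q* = 19.
Since 26 > 24, the floor is binding.
At P = 26: Qd = 211 - 8·26 = 3 and Qs = 26 - 5 = 21.
Quantity traded falls to 3. At Q = 3 the demand price is (211 - 3)/8 = 26 and the supply price is 5 + 3 = 8.
Deadweight loss = ½ · (26 - 8) · (19 - 3) = ½ · 18 · 16 = 144.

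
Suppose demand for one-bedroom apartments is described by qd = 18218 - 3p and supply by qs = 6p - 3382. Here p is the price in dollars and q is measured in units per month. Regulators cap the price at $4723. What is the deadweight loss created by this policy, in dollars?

0

Setting quantity demanded equal to quantity supplied, 18218 - 3p = 6p - 3382, gives p* = 2400 and q* = 11018.
The ceiling of 4723 is above the equilibrium price 2400, so it is not binding; the market clears at p* = 2400, q* = 11018.
Since the control does not bind, no trades are prevented and deadweight loss is zero.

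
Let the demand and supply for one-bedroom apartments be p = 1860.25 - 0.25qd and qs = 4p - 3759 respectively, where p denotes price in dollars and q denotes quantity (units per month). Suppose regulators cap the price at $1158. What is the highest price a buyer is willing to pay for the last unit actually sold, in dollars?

1642

Rearranging demand gives qd = 7441 - 4p. Setting quantity demanded equal to quantity supplied, 7441 - 4p = 4p - 3759, gives p* = 1400 and q* = 1841.
Since 1158 < 1400, the ceiling is binding.
At p = 1158: qd = 7441 - 4·1158 = 2809 and qs = 4·1158 - 3759 = 873.
Only 873 units reach the market. On the demand curve, the marginal buyer's willingness to pay at q = 873 is (7441 - 873)/4 = 1642.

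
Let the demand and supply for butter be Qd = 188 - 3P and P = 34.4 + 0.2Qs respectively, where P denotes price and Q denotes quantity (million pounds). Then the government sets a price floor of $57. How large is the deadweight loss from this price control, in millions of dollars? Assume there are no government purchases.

345.6

Rearranging supply gives Qs = 5P - 172. Without the control the market clears where 188 - 3P = 5P - 172, i.e. P* = 45 and Q* = 53.
The floor of 57 is above the equilibrium price 45, so it binds.
At P = 57: Qd = 188 - 3·57 = 17 and Qs = 5·57 - 172 = 113.
Quantity traded falls to 17. At Q = 17 the demand price is (188 - 17)/3 = 57 and the supply price is (172 + 17)/5 = 37.8.
Deadweight loss = ½ · (57 - 37.8) · (53 - 17) = ½ · 19.2 · 36 = 345.6.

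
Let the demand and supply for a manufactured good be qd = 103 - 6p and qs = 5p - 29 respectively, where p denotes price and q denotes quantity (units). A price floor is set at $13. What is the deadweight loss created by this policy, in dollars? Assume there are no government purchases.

6.6

In a free market, 103 - 6p = 5p - 29 gives the equilibrium p* = 12, q* = 31.
The floor of 13 is above the equilibrium price 12, so it binds.
At p = 13: qd = 103 - 6·13 = 25 and qs = 5·13 - 29 = 36.
Quantity traded falls to 25. At q = 25 the demand price is (103 - 25)/6 = 13 and the supply price is (29 + 25)/5 = 10.8.
Deadweight loss = ½ · (13 - 10.8) · (31 - 25) = ½ · 2.2 · 6 = 6.6.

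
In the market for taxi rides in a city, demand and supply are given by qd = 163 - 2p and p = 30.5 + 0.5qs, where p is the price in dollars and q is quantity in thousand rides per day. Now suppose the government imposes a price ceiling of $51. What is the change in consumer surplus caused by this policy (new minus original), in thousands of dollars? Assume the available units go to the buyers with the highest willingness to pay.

180

Rearranging supply gives qs = 2p - 61. In a free market, 163 - 2p = 2p - 61 gives the equilibrium p* = 56, q* = 51.
Since 51 < 56, the ceiling is binding.
At p = 51: qd = 163 - 2·51 = 61 and qs = 2·51 - 61 = 41.
Consumer surplus without the control is ½ · (81.5 - 56) · 51 = 650.25.
With the ceiling, 41 units are sold at 51 (assume they go to the highest-value buyers). The demand price at q = 41 is 61, so CS = ½ · [(81.5 - 51) + (61 - 51)] · 41 = 830.25.
Change in consumer surplus = 830.25 - 650.25 = 180.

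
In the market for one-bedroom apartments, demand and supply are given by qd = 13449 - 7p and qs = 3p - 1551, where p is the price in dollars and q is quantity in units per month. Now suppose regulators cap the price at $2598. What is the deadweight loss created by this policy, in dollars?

In a free market, 13449 - 7p = 3p - 1551 gives the equilibrium p* = 1500, q* = 2949.
Since 2598 is above p* = 1500, the ceiling does not bind and the free-market outcome prevails.
Since the control does not bind, no trades are prevented and deadweight loss is zero.

0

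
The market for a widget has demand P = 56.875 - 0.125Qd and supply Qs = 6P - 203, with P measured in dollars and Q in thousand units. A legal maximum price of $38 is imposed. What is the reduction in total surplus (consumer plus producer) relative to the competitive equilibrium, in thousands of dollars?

Rearranging demand gives Qd = 455 - 8P. Setting quantity demanded equal to quantity supplied, 455 - 8P = 6P - 203, gives P* = 47 and Q* = 79.
The ceiling of 38 is below the equilibrium price 47, so it binds.
At P = 38: Qd = 455 - 8·38 = 151 and Qs = 6·38 - 203 = 25.
Quantity traded falls to 25. At Q = 25 the demand price is (455 - 25)/8 = 53.75 and the supply price is (203 + 25)/6 = 38.
Deadweight loss = ½ · (53.75 - 38) · (79 - 25) = ½ · 15.75 · 54 = 425.25.

425.25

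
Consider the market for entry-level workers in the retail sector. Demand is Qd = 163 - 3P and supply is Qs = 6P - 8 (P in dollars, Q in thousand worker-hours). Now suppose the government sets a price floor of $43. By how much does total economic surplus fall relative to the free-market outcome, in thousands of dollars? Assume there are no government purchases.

Setting quantity demanded equal to quantity supplied, 163 - 3P = 6P - 8, gives P* = 19 and Q* = 106.
Since 43 > 19, the floor is binding.
At P = 43: Qd = 163 - 3·43 = 34 and Qs = 6·43 - 8 = 250.
Quantity traded falls to 34. At Q = 34 the demand price is (163 - 34)/3 = 43 and the supply price is (8 + 34)/6 = 7.
Deadweight loss = ½ · (43 - 7) · (106 - 34) = ½ · 36 · 72 = 1296.

1296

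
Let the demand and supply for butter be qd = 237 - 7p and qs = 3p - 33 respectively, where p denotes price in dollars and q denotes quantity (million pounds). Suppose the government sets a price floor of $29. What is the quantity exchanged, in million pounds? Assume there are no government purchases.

Setting quantity demanded equal to quantity supplied, 237 - 7p = 3p - 33, gives p* = 27 and q* = 48.
The floor of 29 is above the equilibrium price 27, so it binds.
At p = 29: qd = 237 - 7·29 = 34 and qs = 3·29 - 33 = 54.
The quantity actually transacted is the short side, demand: 34.

34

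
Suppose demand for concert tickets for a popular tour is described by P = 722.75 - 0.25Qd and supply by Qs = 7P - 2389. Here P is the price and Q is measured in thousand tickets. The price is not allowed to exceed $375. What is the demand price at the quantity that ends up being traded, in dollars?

Rearranging demand gives Qd = 2891 - 4P. Equilibrium: 2891 - 4P = 7P - 2389, so 5280 = 11P and P* = 480, Q* = 971.
Because the ceiling (375) lies below the market-clearing price, it is binding.
At P = 375: Qd = 2891 - 4·375 = 1391 and Qs = 7·375 - 2389 = 236.
Only 236 units reach the market. On the demand curve, the marginal buyer's willingness to pay at Q = 236 is (2891 - 236)/4 = 663.75.

663.75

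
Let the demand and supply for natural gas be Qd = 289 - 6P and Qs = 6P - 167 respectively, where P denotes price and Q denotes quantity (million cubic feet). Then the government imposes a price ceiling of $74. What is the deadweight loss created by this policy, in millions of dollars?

In a free market, 289 - 6P = 6P - 167 gives the equilibrium P* = 38, Q* = 61.
Since 74 is above P* = 38, the ceiling does not bind and the free-market outcome prevails.
Since the control does not bind, no trades are prevented and deadweight loss is zero.

0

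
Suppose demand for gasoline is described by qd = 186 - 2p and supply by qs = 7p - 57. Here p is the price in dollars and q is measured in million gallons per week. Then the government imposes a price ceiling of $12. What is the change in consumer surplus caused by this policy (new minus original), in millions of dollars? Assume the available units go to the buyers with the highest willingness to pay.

In a free market, 186 - 2p = 7p - 57 gives the equilibrium p* = 27, q* = 132.
Because the ceiling (12) lies below the market-clearing price, it is binding.
At p = 12: qd = 186 - 2·12 = 162 and qs = 7·12 - 57 = 27.
Consumer surplus without the control is ½ · (93 - 27) · 132 = 4356.
With the ceiling, 27 units are sold at 12 (assume they go to the highest-value buyers). The demand price at q = 27 is 79.5, so CS = ½ · [(93 - 12) + (79.5 - 12)] · 27 = 2004.75.
Change in consumer surplus = 2004.75 - 4356 = -2351.25.

-2351.25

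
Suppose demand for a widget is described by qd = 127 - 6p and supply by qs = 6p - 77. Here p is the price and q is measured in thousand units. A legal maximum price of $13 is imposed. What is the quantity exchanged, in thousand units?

Setting quantity demanded equal to quantity supplied, 127 - 6p = 6p - 77, gives p* = 17 and q* = 25.
Because the ceiling (13) lies below the market-clearing price, it is binding.
At p = 13: qd = 127 - 6·13 = 49 and qs = 6·13 - 77 = 1.
The quantity actually transacted is the short side, supply: 1.

1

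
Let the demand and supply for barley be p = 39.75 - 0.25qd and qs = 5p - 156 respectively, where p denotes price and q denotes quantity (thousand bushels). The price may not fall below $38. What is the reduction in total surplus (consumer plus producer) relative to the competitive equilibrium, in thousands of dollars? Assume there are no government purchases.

32.4

Rearranging demand gives qd = 159 - 4p. Equilibrium: 159 - 4p = 5p - 156, so 315 = 9p and p* = 35, q* = 19.
The floor of 38 is above the equilibrium price 35, so it binds.
At p = 38: qd = 159 - 4·38 = 7 and qs = 5·38 - 156 = 34.
Quantity traded falls to 7. At q = 7 the demand price is (159 - 7)/4 = 38 and the supply price is (156 + 7)/5 = 32.6.
Deadweight loss = ½ · (38 - 32.6) · (19 - 7) = ½ · 5.4 · 12 = 32.4.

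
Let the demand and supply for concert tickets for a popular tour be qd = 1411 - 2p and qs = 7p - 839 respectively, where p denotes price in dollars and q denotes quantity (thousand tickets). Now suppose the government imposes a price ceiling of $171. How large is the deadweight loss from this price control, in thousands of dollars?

In a free market, 1411 - 2p = 7p - 839 gives the equilibrium p* = 250, q* = 911.
Since 171 < 250, the ceiling is binding.
At p = 171: qd = 1411 - 2·171 = 1069 and qs = 7·171 - 839 = 358.
Quantity traded falls to 358. At q = 358 the demand price is (1411 - 358)/2 = 526.5 and the supply price is (839 + 358)/7 = 171.
Deadweight loss = ½ · (526.5 - 171) · (911 - 358) = ½ · 355.5 · 553 = 98295.75.

98295.75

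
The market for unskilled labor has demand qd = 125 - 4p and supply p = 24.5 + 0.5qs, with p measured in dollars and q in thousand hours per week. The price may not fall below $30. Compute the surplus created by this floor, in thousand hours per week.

6

Rearranging supply gives qs = 2p - 49. In a free market, 125 - 4p = 2p - 49 gives the equilibrium p* = 29, q* = 9.
Since 30 > 29, the floor is binding.
At p = 30: qd = 125 - 4·30 = 5 and qs = 2·30 - 49 = 11.
Surplus = qs - qd = 11 - 5 = 6.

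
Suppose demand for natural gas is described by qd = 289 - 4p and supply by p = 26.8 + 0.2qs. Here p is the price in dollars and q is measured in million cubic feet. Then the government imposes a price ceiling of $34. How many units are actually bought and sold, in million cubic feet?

Rearranging supply gives qs = 5p - 134. Equilibrium: 289 - 4p = 5p - 134, so 423 = 9p and p* = 47, q* = 101.
The ceiling of 34 is below the equilibrium price 47, so it binds.
At p = 34: qd = 289 - 4·34 = 153 and qs = 5·34 - 134 = 36.
The quantity actually transacted is the short side, supply: 36.

36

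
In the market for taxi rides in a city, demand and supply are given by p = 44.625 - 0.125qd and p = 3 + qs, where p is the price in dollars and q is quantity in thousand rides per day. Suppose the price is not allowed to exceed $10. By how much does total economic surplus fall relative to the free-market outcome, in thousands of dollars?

Rearranging demand gives qd = 357 - 8p; rearranging supply gives qs = p - 3. Equilibrium: 357 - 8p = p - 3, so 360 = 9p and p* = 40, q* = 37.
Because the ceiling (10) lies below the market-clearing price, it is binding.
At p = 10: qd = 357 - 8·10 = 277 and qs = 10 - 3 = 7.
Quantity traded falls to 7. At q = 7 the demand price is (357 - 7)/8 = 43.75 and the supply price is 3 + 7 = 10.
Deadweight loss = ½ · (43.75 - 10) · (37 - 7) = ½ · 33.75 · 30 = 506.25.

506.25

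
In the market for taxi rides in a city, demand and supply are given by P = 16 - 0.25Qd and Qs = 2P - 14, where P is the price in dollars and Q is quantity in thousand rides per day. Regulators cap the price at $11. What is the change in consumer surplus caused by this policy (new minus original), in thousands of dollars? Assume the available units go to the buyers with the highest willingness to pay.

Rearranging demand gives Qd = 64 - 4P. Without the control the market clears where 64 - 4P = 2P - 14, i.e. P* = 13 and Q* = 12.
Because the ceiling (11) lies below the market-clearing price, it is binding.
At P = 11: Qd = 64 - 4·11 = 20 and Qs = 2·11 - 14 = 8.
Consumer surplus without the control is ½ · (16 - 13) · 12 = 18.
With the ceiling, 8 units are sold at 11 (assume they go to the highest-value buyers). The demand price at Q = 8 is 14, so CS = ½ · [(16 - 11) + (14 - 11)] · 8 = 32.
Change in consumer surplus = 32 - 18 = 14.

14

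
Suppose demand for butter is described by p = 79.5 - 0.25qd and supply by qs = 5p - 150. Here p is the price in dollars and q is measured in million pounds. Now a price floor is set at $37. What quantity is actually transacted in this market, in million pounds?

Rearranging demand gives qd = 318 - 4p. Equilibrium: 318 - 4p = 5p - 150, so 468 = 9p and p* = 52, q* = 110.
Since 37 is below p* = 52, the floor does not bind and the free-market outcome prevails.

110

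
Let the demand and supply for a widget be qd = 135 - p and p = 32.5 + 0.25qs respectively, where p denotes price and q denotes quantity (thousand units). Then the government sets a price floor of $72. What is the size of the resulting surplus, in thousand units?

Rearranging supply gives qs = 4p - 130. In a free market, 135 - p = 4p - 130 gives the equilibrium p* = 53, q* = 82.
Since 72 > 53, the floor is binding.
At p = 72: qd = 135 - 72 = 63 and qs = 4·72 - 130 = 158.
Surplus = qs - qd = 158 - 63 = 95.

95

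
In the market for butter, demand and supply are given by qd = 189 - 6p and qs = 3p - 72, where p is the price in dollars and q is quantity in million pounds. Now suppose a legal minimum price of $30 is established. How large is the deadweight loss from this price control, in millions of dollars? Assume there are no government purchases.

Setting quantity demanded equal to quantity supplied, 189 - 6p = 3p - 72, gives p* = 29 and q* = 15.
Because the floor (30) lies above the market-clearing price, it is binding.
At p = 30: qd = 189 - 6·30 = 9 and qs = 3·30 - 72 = 18.
Quantity traded falls to 9. At q = 9 the demand price is (189 - 9)/6 = 30 and the supply price is (72 + 9)/3 = 27.
Deadweight loss = ½ · (30 - 27) · (15 - 9) = ½ · 3 · 6 = 9.

9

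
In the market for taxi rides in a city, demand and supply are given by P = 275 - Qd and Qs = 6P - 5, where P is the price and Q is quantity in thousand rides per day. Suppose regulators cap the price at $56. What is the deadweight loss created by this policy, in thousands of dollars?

Rearranging demand gives Qd = 275 - P. Without the control the market clears where 275 - P = 6P - 5, i.e. P* = 40 and Q* = 235.
Since 56 is above P* = 40, the ceiling does not bind and the free-market outcome prevails.
Since the control does not bind, no trades are prevented and deadweight loss is zero.

0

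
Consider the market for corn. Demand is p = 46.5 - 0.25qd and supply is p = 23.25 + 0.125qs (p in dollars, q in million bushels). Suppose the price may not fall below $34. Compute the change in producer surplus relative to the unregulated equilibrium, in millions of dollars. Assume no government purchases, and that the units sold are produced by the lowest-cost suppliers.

141

Rearranging demand gives qd = 186 - 4p; rearranging supply gives qs = 8p - 186. Setting quantity demanded equal to quantity supplied, 186 - 4p = 8p - 186, gives p* = 31 and q* = 62.
Because the floor (34) lies above the market-clearing price, it is binding.
At p = 34: qd = 186 - 4·34 = 50 and qs = 8·34 - 186 = 86.
Producer surplus without the control is ½ · (31 - 23.25) · 62 = 240.25.
With the floor, 50 units are sold at 34. The supply price at q = 50 is 29.5, so PS = ½ · [(34 - 23.25) + (34 - 29.5)] · 50 = 381.25.
Change in producer surplus = 381.25 - 240.25 = 141.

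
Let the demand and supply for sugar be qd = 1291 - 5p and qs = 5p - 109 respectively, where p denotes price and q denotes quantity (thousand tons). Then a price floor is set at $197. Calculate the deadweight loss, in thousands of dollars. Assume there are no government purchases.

16245

Setting quantity demanded equal to quantity supplied, 1291 - 5p = 5p - 109, gives p* = 140 and q* = 591.
Because the floor (197) lies above the market-clearing price, it is binding.
At p = 197: qd = 1291 - 5·197 = 306 and qs = 5·197 - 109 = 876.
Quantity traded falls to 306. At q = 306 the demand price is (1291 - 306)/5 = 197 and the supply price is (109 + 306)/5 = 83.
Deadweight loss = ½ · (197 - 83) · (591 - 306) = ½ · 114 · 285 = 16245.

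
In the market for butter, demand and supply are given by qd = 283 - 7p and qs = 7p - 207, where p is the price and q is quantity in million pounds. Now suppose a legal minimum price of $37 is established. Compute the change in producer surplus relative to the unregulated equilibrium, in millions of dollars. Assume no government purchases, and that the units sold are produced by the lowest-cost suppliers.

34

In a free market, 283 - 7p = 7p - 207 gives the equilibrium p* = 35, q* = 38.
Because the floor (37) lies above the market-clearing price, it is binding.
At p = 37: qd = 283 - 7·37 = 24 and qs = 7·37 - 207 = 52.
Producer surplus without the control is ½ · (35 - 207/7) · 38 = 722/7.
With the floor, 24 units are sold at 37. The supply price at q = 24 is 33, so PS = ½ · [(37 - 207/7) + (37 - 33)] · 24 = 960/7.
Change in producer surplus = 960/7 - 722/7 = 34.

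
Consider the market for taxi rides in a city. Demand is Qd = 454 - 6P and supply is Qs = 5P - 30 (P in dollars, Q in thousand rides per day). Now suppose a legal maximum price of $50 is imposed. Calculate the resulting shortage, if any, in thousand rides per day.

0

Setting quantity demanded equal to quantity supplied, 454 - 6P = 5P - 30, gives P* = 44 and Q* = 190.
The ceiling of 50 is above the equilibrium price 44, so it is not binding; the market clears at P* = 44, Q* = 190.
Since the control does not bind, there is no shortage.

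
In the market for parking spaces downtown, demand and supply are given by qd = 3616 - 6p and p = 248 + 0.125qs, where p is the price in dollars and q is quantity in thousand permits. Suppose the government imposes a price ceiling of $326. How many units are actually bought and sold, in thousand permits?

Rearranging supply gives qs = 8p - 1984. In a free market, 3616 - 6p = 8p - 1984 gives the equilibrium p* = 400, q* = 1216.
Since 326 < 400, the ceiling is binding.
At p = 326: qd = 3616 - 6·326 = 1660 and qs = 8·326 - 1984 = 624.
The quantity actually transacted is the short side, supply: 624.

624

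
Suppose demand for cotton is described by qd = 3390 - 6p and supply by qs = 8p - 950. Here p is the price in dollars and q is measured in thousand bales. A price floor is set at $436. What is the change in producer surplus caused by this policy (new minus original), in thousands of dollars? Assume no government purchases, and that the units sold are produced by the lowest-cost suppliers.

Equilibrium: 3390 - 6p = 8p - 950, so 4340 = 14p and p* = 310, q* = 1530.
The floor of 436 is above the equilibrium price 310, so it binds.
At p = 436: qd = 3390 - 6·436 = 774 and qs = 8·436 - 950 = 2538.
Producer surplus without the control is ½ · (310 - 118.75) · 1530 = 146306.25.
With the floor, 774 units are sold at 436. The supply price at q = 774 is 215.5, so PS = ½ · [(436 - 118.75) + (436 - 215.5)] · 774 = 208109.25.
Change in producer surplus = 208109.25 - 146306.25 = 61803.

61803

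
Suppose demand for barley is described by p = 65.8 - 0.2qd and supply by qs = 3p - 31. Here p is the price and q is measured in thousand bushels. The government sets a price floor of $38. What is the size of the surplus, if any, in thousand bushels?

Rearranging demand gives qd = 329 - 5p. In a free market, 329 - 5p = 3p - 31 gives the equilibrium p* = 45, q* = 104.
Since 38 is below p* = 45, the floor does not bind and the free-market outcome prevails.
Since the control does not bind, there is no surplus.

0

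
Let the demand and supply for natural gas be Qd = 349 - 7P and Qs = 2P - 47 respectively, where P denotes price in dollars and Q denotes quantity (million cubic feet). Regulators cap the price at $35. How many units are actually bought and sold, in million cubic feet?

Setting quantity demanded equal to quantity supplied, 349 - 7P = 2P - 47, gives P* = 44 and Q* = 41.
The ceiling of 35 is below the equilibrium price 44, so it binds.
At P = 35: Qd = 349 - 7·35 = 104 and Qs = 2·35 - 47 = 23.
The quantity actually transacted is the short side, supply: 23.

23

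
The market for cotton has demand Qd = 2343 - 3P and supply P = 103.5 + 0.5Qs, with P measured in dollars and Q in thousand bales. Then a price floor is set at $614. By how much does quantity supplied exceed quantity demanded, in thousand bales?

520

Rearranging supply gives Qs = 2P - 207. In a free market, 2343 - 3P = 2P - 207 gives the equilibrium P* = 510, Q* = 813.
Since 614 > 510, the floor is binding.
At P = 614: Qd = 2343 - 3·614 = 501 and Qs = 2·614 - 207 = 1021.
Surplus = Qs - Qd = 1021 - 501 = 520.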